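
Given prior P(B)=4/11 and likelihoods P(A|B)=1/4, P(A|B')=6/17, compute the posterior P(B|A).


P(A) = P(A|B)P(B) + P(A|B')P(B') = 1/4*4/11 + 6/17*7/11 = 59/187
P(B|A) = P(A|B)P(B)/P(A) = (1/11)/(59/187) = 17/59

17/59


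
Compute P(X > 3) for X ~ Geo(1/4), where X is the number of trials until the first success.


P(X > 3) = P(first 3 trials all fail) = (1-p)^3 = (3/4)^3 = 27/64

27/64


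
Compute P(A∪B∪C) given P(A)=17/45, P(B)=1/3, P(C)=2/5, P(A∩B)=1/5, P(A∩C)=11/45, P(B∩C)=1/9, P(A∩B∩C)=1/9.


P(A∪B∪C) = P(A)+P(B)+P(C) - P(AB)-P(AC)-P(BC) + P(ABC)
= 17/45+1/3+2/5 - 1/5-11/45-1/9 + 1/9
= 2/3

2/3


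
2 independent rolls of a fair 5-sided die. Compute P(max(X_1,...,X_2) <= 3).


P(max <= 3) = P(all X_i <= 3) = (P(X_1 <= 3))^2
= (3/5)^2 = 9/25

9/25


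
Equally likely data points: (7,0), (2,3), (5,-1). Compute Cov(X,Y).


E[X]=14/3, E[Y]=2/3, E[XY]=1/3
Cov(X,Y) = E[XY] - E[X]E[Y] = 1/3 - 14/3*2/3 = -25/9

-25/9


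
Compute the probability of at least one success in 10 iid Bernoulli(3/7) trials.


P(at least one) = 1 - P(none)
P(none) = (1 - 3/7)^10 = (4/7)^10 = 1048576/282475249
P(at least one) = 1 - 1048576/282475249 = 281426673/282475249

281426673/282475249


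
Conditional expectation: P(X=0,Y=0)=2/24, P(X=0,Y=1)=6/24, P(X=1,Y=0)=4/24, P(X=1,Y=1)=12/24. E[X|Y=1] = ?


P(Y=1) = 18/24
E[X|Y=1] = (0*6 + 1*12)/18 = 12/18 = 2/3

2/3


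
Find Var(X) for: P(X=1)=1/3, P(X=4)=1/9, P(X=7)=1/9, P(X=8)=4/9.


E[X] = 46/9, E[X^2] = 36
Var(X) = E[X^2] - (E[X])^2 = 36 - (46/9)^2 = 800/81

800/81


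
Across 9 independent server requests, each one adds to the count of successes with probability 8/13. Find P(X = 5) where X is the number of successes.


P(X=5) = C(9,5) * p^5 * (1-p)^4
= 126 * 32768/371293 * 625/28561
= 2580480000/10604499373

2580480000/10604499373


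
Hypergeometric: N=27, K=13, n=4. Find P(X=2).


P(X=2) = C(13,2)*C(14,2) / C(27,4)
= 78*91 / 17550
= 7098/17550 = 91/225

91/225


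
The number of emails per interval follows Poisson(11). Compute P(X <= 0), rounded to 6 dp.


P(X<=0) = e^(-11)*11^0/0!
≈ 0.0000167017
≈ 0.000017

0.000017


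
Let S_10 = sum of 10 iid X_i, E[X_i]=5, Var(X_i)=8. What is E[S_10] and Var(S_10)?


E[S_n] = n*mu = 10*5 = 50
Var(S_n) = n*sigma^2 = 10*8 = 80

E[S_10]=50, Var(S_10)=80


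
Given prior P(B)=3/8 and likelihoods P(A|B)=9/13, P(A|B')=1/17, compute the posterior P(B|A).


P(A) = P(A|B)P(B) + P(A|B')P(B') = 9/13*3/8 + 1/17*5/8 = 131/442
P(B|A) = P(A|B)P(B)/P(A) = (27/104)/(131/442) = 459/524

459/524


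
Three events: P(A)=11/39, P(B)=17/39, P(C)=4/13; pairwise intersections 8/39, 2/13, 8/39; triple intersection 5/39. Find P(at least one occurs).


P(A∪B∪C) = P(A)+P(B)+P(C) - P(AB)-P(AC)-P(BC) + P(ABC)
= 11/39+17/39+4/13 - 8/39-2/13-8/39 + 5/39
= 23/39

23/39


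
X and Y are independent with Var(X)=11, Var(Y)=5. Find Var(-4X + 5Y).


Independence => Cov(X,Y)=0
Var(-4X + 5Y) = (-4)^2*Var(X) + 5^2*Var(Y)
= 16*11 + 25*5 = 301

301


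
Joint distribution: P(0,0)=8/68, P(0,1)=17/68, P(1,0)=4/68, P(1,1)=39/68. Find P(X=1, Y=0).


Read from table: P(X=1, Y=0) = 4/68 = 1/17

1/17


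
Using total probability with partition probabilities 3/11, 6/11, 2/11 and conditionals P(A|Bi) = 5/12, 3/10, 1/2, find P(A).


P(A) = P(A|B1)P(B1) + P(A|B2)P(B2) + P(A|B3)P(B3)
= 5/12*3/11 + 3/10*6/11 + 1/2*2/11
= 5/44 + 9/55 + 1/11 = 81/220

81/220


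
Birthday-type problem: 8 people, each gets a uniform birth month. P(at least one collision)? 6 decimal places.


P(all different) = prod((12-i)/12 for i=0..7) = 0.046417
P(at least one match) = 1 - 0.046417 = 0.953583

0.953583


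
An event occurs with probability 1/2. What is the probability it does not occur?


P(A') = 1 - P(A) = 1 - 1/2 = 1/2

1/2


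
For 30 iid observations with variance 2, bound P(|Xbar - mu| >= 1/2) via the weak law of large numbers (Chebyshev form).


Var(Xbar) = Var(X)/n = 2/30
Chebyshev: P(|Xbar-mu| >= 1/2) <= Var(Xbar)/(1/2)^2 = (1/15)/(1/4) = 4/15

4/15


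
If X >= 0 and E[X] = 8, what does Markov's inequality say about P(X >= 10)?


Markov: P(X >= a) <= E[X]/a
P(X >= 10) <= 8/10 = 4/5

4/5


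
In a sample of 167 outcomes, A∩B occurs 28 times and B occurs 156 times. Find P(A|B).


P(A|B) = P(A∩B)/P(B) = (28/167)/(156/167) = 28/156 = 7/39

7/39


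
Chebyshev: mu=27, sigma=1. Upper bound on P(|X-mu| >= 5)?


k = 5/1 = 5
Chebyshev: P(|X-mu| >= k*sigma) <= 1/k^2 = 1/5^2 = 1/25

1/25


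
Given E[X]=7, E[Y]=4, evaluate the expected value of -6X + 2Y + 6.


E[-6X + 2Y + 6] = -6*E[X] + 2*E[Y] + 6
= (-6)*(7) + (2)*(4) + (6)
= -42 + 8 + 6 = -28

-28


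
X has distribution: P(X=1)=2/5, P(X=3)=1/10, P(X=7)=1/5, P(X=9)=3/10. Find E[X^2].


E[X^2] = sum(g(x)*P(x))
= 1*2/5 + 9*1/10 + 49*1/5 + 81*3/10
= 177/5

177/5


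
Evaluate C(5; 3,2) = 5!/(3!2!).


5! = 120
Denominator: 3!=6 * 2!=2
Coefficient = 120 / 12 = 10

10


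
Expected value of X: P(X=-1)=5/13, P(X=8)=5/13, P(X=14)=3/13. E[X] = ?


E[X] = sum(x * P(x))
= -1*5/13 + 8*5/13 + 14*3/13
= 77/13

77/13


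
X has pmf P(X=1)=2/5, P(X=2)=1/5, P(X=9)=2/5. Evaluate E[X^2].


E[X^2] = sum(x^2 * P(x))
= 1*2/5 + 4*1/5 + 81*2/5
= 168/5

168/5


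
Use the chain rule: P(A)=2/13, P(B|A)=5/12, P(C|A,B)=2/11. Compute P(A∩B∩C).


P(A∩B∩C) = P(A) * P(B|A) * P(C|A∩B)
= 2/13 * 5/12 * 2/11
= 5/78 * 2/11 = 5/429

5/429


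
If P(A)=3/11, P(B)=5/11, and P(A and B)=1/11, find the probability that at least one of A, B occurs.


P(A∪B) = P(A) + P(B) - P(A∩B)
= 3/11 + 5/11 - 1/11 = 7/11

7/11


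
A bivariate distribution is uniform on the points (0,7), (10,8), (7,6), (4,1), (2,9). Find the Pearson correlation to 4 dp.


Cov(X,Y) = 0.2800, Var(X) = 12.6400, Var(Y) = 7.7600
rho = Cov/(sqrt(VarX)*sqrt(VarY)) = 0.0283

0.0283


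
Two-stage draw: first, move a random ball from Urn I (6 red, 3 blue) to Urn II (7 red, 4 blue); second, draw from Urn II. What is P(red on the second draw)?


P(transfer red) = 6/9 = 2/3; P(transfer blue) = 1/3
If red transferred: Urn II has 8 red of 12, so P(red|red moved) = 2/3
If blue transferred: Urn II has 7 red of 12, so P(red|blue moved) = 7/12
By total probability: P(red) = 2/3*2/3 + 1/3*7/12 = 23/36

23/36


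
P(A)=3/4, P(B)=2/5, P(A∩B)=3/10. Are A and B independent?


P(A)*P(B) = 3/4*2/5 = 3/10
P(A∩B) = 3/10, which equals P(A)P(B), so independent

Yes, A and B are independent


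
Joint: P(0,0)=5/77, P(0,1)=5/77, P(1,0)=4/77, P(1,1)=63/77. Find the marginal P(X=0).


P(X=0) = P(0,0)+P(0,1) = 5/77 + 5/77 = 10/77

10/77


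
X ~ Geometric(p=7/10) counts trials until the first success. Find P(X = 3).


P(X=3) = (1-p)^2 * p = (3/10)^2 * 7/10
= 9/100 * 7/10 = 63/1000

63/1000


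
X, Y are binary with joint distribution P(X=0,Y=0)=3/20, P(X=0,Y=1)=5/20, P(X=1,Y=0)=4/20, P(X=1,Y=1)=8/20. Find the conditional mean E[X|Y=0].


P(Y=0) = 7/20
E[X|Y=0] = (0*3 + 1*4)/7 = 4/7

4/7


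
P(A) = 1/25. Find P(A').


P(A') = 1 - P(A) = 1 - 1/25 = 24/25

24/25


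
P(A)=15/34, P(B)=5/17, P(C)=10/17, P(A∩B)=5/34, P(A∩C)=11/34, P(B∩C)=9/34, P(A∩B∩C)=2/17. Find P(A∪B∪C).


P(A∪B∪C) = P(A)+P(B)+P(C) - P(AB)-P(AC)-P(BC) + P(ABC)
= 15/34+5/17+10/17 - 5/34-11/34-9/34 + 2/17
= 12/17

12/17


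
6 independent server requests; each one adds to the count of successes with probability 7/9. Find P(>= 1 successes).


P(at least one) = 1 - P(none)
P(none) = (1 - 7/9)^6 = (2/9)^6 = 64/531441
P(at least one) = 1 - 64/531441 = 531377/531441

531377/531441


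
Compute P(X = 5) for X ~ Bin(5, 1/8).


P(X=5) = C(5,5) * p^5 * (1-p)^0
= 1 * 1/32768 * 1
= 1/32768

1/32768


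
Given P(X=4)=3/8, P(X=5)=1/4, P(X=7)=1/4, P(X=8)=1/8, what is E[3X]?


E[3X] = sum(g(x)*P(x))
= 12*3/8 + 15*1/4 + 21*1/4 + 24*1/8
= 33/2

33/2


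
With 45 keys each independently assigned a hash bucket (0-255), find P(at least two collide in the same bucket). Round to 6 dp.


P(all different) = prod((256-i)/256 for i=0..44) = 0.016358
P(at least one match) = 1 - 0.016358 = 0.983642

0.983642


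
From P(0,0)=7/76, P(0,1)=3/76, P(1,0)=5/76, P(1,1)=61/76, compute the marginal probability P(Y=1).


P(Y=1) = P(0,1)+P(1,1) = 3/76 + 61/76 = 64/76 = 16/19

16/19


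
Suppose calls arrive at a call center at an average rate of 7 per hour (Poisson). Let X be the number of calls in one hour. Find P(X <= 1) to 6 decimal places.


P(X<=1) = e^(-7)*7^0/0! + e^(-7)*7^1/1!
≈ 0.0009118820 + 0.0063831738
= 0.0072950558
≈ 0.007295

0.007295


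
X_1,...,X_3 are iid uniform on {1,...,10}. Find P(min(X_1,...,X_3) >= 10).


P(min >= 10) = P(all X_i >= 10) = (P(X_1 >= 10))^3
= (1/10)^3 = 1/1000

1/1000


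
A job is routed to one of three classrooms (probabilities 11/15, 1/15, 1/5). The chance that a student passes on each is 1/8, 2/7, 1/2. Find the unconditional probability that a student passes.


P(A) = P(A|B1)P(B1) + P(A|B2)P(B2) + P(A|B3)P(B3)
= 1/8*11/15 + 2/7*1/15 + 1/2*1/5
= 11/120 + 2/105 + 1/10 = 59/280

59/280


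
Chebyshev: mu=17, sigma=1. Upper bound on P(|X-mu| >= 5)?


k = 5/1 = 5
Chebyshev: P(|X-mu| >= k*sigma) <= 1/k^2 = 1/5^2 = 1/25

1/25


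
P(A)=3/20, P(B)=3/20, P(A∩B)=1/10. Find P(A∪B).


P(A∪B) = P(A) + P(B) - P(A∩B)
= 3/20 + 3/20 - 1/10 = 1/5

1/5


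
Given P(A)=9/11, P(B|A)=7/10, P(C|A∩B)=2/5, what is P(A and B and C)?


P(A∩B∩C) = P(A) * P(B|A) * P(C|A∩B)
= 9/11 * 7/10 * 2/5
= 63/110 * 2/5 = 63/275

63/275


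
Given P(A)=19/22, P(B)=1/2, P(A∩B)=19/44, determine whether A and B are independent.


P(A)*P(B) = 19/22*1/2 = 19/44
P(A∩B) = 19/44, which equals P(A)P(B), so independent

Yes, A and B are independent


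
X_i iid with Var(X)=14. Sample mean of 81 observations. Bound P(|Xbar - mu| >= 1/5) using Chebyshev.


Var(Xbar) = Var(X)/n = 14/81
Chebyshev: P(|Xbar-mu| >= 1/5) <= Var(Xbar)/(1/5)^2 = (14/81)/(1/25) = 350/81
Bound exceeds 1, so trivial bound: 1

1


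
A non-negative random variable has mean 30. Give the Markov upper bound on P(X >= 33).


Markov: P(X >= a) <= E[X]/a
P(X >= 33) <= 30/33 = 10/11

10/11


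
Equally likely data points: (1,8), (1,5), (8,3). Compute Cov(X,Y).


E[X]=10/3, E[Y]=16/3, E[XY]=37/3
Cov(X,Y) = E[XY] - E[X]E[Y] = 37/3 - 10/3*16/3 = -49/9

-49/9


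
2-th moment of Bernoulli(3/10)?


For Bernoulli: X in {0,1}
E[X^2] = 0^2*(1-3/10) + 1^2*3/10 = 3/10

3/10


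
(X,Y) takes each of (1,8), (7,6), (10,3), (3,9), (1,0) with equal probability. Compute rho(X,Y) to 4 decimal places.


Cov(X,Y) = -1.4800, Var(X) = 12.6400, Var(Y) = 10.9600
rho = Cov/(sqrt(VarX)*sqrt(VarY)) = -0.1257

-0.1257


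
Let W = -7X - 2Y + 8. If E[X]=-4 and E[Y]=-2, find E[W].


E[-7X - 2Y + 8] = -7*E[X] - 2*E[Y] + 8
= (-7)*(-4) + (-2)*(-2) + (8)
= 28 + 4 + 8 = 40

40


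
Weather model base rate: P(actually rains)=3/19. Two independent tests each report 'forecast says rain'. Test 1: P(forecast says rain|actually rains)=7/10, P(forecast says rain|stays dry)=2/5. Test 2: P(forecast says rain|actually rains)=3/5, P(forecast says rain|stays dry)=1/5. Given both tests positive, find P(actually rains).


After test 1: P(+) = 7/10*3/19 + 2/5*16/19 = 17/38
P(B|+) = (21/190)/(17/38) = 21/85
After test 2 (use post1 as new prior): P(+) = 3/5*21/85 + 1/5*64/85 = 127/425
P(B|+,+) = (63/425)/(127/425) = 63/127

63/127


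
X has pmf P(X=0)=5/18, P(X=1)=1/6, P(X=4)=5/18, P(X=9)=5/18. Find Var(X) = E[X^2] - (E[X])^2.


E[X] = 34/9, E[X^2] = 244/9
Var(X) = E[X^2] - (E[X])^2 = 244/9 - (34/9)^2 = 1040/81

1040/81


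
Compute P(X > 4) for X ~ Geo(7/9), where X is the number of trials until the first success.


P(X > 4) = P(first 4 trials all fail) = (1-p)^4 = (2/9)^4 = 16/6561

16/6561


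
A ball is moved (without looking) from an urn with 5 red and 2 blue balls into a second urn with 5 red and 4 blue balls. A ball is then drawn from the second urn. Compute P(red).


P(transfer red) = 5/7; P(transfer blue) = 2/7
If red transferred: Urn II has 6 red of 10, so P(red|red moved) = 3/5
If blue transferred: Urn II has 5 red of 10, so P(red|blue moved) = 1/2
By total probability: P(red) = 5/7*3/5 + 2/7*1/2 = 4/7

4/7


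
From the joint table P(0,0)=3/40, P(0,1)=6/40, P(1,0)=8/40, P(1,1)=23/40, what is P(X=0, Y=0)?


Read from table: P(X=0, Y=0) = 3/40

3/40


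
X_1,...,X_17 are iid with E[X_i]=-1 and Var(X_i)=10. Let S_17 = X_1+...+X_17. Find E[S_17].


E[S_n] = n*E[X_1] = 17*-1 = -17

-17


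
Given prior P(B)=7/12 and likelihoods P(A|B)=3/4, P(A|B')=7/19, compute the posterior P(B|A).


P(A) = P(A|B)P(B) + P(A|B')P(B') = 3/4*7/12 + 7/19*5/12 = 539/912
P(B|A) = P(A|B)P(B)/P(A) = (7/16)/(539/912) = 57/77

57/77


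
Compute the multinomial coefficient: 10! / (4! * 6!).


10! = 3628800
Denominator: 4!=24 * 6!=720
Coefficient = 3628800 / 17280 = 210

210


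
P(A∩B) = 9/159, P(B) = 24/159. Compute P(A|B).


P(A|B) = P(A∩B)/P(B) = (9/159)/(24/159) = 9/24 = 3/8

3/8


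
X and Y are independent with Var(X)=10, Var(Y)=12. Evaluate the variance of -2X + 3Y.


Independence => Cov(X,Y)=0
Var(-2X + 3Y) = (-2)^2*Var(X) + 3^2*Var(Y)
= 4*10 + 9*12 = 148

148


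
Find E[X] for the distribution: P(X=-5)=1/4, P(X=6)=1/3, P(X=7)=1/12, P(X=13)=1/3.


E[X] = sum(x * P(x))
= -5*1/4 + 6*1/3 + 7*1/12 + 13*1/3
= 17/3

17/3


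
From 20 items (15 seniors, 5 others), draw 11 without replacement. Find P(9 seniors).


P(X=9) = C(15,9)*C(5,2) / C(20,11)
= 5005*10 / 167960
= 50050/167960 = 385/1292

385/1292


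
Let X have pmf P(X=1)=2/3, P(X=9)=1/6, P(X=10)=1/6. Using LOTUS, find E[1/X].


E[1/X] = sum(g(x)*P(x))
= 1*2/3 + 1/9*1/6 + 1/10*1/6
= 379/540

379/540


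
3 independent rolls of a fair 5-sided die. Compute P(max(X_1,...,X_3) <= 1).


P(max <= 1) = P(all X_i <= 1) = (P(X_1 <= 1))^3
= (1/5)^3 = 1/125

1/125


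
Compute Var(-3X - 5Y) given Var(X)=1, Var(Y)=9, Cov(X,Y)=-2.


Var(-3X - 5Y) = (-3)^2*Var(X) + (-5)^2*Var(Y) + 2*(-3)*(-5)*Cov(X,Y)
= 9*1 + 25*9 + 30*(-2)
= 9 + 225 - 60 = 174

174


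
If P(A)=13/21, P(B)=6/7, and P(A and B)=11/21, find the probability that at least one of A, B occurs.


P(A∪B) = P(A) + P(B) - P(A∩B)
= 13/21 + 6/7 - 11/21 = 20/21

20/21


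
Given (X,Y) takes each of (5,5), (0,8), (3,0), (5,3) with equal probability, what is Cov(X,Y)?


E[X]=13/4, E[Y]=4, E[XY]=10
Cov(X,Y) = E[XY] - E[X]E[Y] = 10 - 13/4*4 = -3

-3


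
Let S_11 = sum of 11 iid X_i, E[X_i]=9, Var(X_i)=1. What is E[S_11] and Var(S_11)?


E[S_n] = n*mu = 11*9 = 99
Var(S_n) = n*sigma^2 = 11*1 = 11

E[S_11]=99, Var(S_11)=11


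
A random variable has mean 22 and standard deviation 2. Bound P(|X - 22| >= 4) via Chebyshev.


k = 4/2 = 2
Chebyshev: P(|X-mu| >= k*sigma) <= 1/k^2 = 1/2^2 = 1/4

1/4


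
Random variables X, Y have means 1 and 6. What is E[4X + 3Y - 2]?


E[4X + 3Y - 2] = 4*E[X] + 3*E[Y] - 2
= (4)*(1) + (3)*(6) + (-2)
= 4 + 18 - 2 = 20

20


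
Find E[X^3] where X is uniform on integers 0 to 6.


E[X^3] = (1/7) * sum(x^3 for x=0..6)
= 441/7 = 63

63


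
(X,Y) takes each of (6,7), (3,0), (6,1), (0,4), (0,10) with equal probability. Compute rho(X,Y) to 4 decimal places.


Cov(X,Y) = -3.6000, Var(X) = 7.2000, Var(Y) = 13.8400
rho = Cov/(sqrt(VarX)*sqrt(VarY)) = -0.3606

-0.3606


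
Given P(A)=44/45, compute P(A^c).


P(A') = 1 - P(A) = 1 - 44/45 = 1/45

1/45


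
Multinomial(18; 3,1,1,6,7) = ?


18! = 6402373705728000
Denominator: 3!=6 * 1!=1 * 1!=1 * 6!=720 * 7!=5040
Coefficient = 6402373705728000 / 21772800 = 294053760

294053760


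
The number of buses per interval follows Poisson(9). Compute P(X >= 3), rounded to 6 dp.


P(X>=3) = 1 - P(X<=2) = 1 - (e^(-9)*9^0/0! + e^(-9)*9^1/1! + e^(-9)*9^2/2!)
≈ 1 - (0.0001234098 + 0.0011106882 + 0.0049980971)
= 1 - 0.0062321951 = 0.9937678049
≈ 0.993768

0.993768


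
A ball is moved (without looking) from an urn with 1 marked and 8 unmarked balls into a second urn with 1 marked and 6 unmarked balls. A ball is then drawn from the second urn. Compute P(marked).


P(transfer marked) = 1/9; P(transfer unmarked) = 8/9
If marked transferred: Urn II has 2 marked of 8, so P(marked|marked moved) = 1/4
If unmarked transferred: Urn II has 1 marked of 8, so P(marked|unmarked moved) = 1/8
By total probability: P(marked) = 1/9*1/4 + 8/9*1/8 = 5/36

5/36


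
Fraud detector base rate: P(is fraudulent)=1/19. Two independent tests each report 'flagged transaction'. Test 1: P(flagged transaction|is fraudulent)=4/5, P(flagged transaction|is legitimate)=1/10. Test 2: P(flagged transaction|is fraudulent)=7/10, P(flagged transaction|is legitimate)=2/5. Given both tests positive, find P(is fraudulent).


After test 1: P(+) = 4/5*1/19 + 1/10*18/19 = 13/95
P(B|+) = (4/95)/(13/95) = 4/13
After test 2 (use post1 as new prior): P(+) = 7/10*4/13 + 2/5*9/13 = 32/65
P(B|+,+) = (14/65)/(32/65) = 7/16

7/16


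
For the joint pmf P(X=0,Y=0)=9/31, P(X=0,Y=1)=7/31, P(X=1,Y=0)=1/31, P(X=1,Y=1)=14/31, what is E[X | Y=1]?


P(Y=1) = 21/31
E[X|Y=1] = (0*7 + 1*14)/21 = 14/21 = 2/3

2/3


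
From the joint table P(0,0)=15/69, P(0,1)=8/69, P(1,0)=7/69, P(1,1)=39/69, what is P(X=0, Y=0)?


Read from table: P(X=0, Y=0) = 15/69 = 5/23

5/23


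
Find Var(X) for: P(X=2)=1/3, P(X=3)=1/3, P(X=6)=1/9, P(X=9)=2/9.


E[X] = 13/3, E[X^2] = 79/3
Var(X) = E[X^2] - (E[X])^2 = 79/3 - (13/3)^2 = 68/9

68/9


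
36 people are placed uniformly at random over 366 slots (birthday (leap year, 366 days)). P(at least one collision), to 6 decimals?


P(all different) = prod((366-i)/366 for i=0..35) = 0.168667
P(at least one match) = 1 - 0.168667 = 0.831333

0.831333


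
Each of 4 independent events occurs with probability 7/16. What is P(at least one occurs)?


P(at least one) = 1 - P(none)
P(none) = (1 - 7/16)^4 = (9/16)^4 = 6561/65536
P(at least one) = 1 - 6561/65536 = 58975/65536

58975/65536


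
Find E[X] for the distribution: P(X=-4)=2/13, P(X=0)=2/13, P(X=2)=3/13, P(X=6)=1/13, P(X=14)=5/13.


E[X] = sum(x * P(x))
= -4*2/13 + 0*2/13 + 2*3/13 + 6*1/13 + 14*5/13
= 74/13

74/13


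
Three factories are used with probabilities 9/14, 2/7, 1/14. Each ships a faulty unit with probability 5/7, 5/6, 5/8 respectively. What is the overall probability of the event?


P(A) = P(A|B1)P(B1) + P(A|B2)P(B2) + P(A|B3)P(B3)
= 5/7*9/14 + 5/6*2/7 + 5/8*1/14
= 45/98 + 5/21 + 5/112 = 1745/2352

1745/2352


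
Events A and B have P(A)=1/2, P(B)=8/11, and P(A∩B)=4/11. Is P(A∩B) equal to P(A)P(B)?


P(A)*P(B) = 1/2*8/11 = 4/11
P(A∩B) = 4/11, which equals P(A)P(B), so independent

Yes, A and B are independent


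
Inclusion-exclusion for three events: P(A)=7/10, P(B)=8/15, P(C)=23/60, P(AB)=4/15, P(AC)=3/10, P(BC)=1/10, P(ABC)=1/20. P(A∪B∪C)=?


P(A∪B∪C) = P(A)+P(B)+P(C) - P(AB)-P(AC)-P(BC) + P(ABC)
= 7/10+8/15+23/60 - 4/15-3/10-1/10 + 1/20
= 1

1


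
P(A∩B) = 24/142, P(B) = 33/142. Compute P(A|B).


P(A|B) = P(A∩B)/P(B) = (24/142)/(33/142) = 24/33 = 8/11

8/11


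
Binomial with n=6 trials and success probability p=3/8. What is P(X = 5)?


P(X=5) = C(6,5) * p^5 * (1-p)^1
= 6 * 243/32768 * 5/8
= 3645/131072

3645/131072


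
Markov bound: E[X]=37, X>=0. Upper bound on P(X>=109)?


Markov: P(X >= a) <= E[X]/a
P(X >= 109) <= 37/109

37/109


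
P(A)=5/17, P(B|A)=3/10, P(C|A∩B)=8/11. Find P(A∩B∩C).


P(A∩B∩C) = P(A) * P(B|A) * P(C|A∩B)
= 5/17 * 3/10 * 8/11
= 3/34 * 8/11 = 12/187

12/187


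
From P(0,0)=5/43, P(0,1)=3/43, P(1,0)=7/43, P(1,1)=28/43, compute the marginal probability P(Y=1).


P(Y=1) = P(0,1)+P(1,1) = 3/43 + 28/43 = 31/43

31/43


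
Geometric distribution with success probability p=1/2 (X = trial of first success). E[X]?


For geometric (trials until first success), E[X] = 1/p = 1/(1/2) = 2

2


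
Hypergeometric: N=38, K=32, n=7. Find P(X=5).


P(X=5) = C(32,5)*C(6,2) / C(38,7)
= 201376*15 / 12620256
= 3020640/12620256 = 31465/131461

31465/131461


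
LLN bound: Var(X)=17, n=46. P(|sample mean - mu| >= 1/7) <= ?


Var(Xbar) = Var(X)/n = 17/46
Chebyshev: P(|Xbar-mu| >= 1/7) <= Var(Xbar)/(1/7)^2 = (17/46)/(1/49) = 833/46
Bound exceeds 1, so trivial bound: 1

1


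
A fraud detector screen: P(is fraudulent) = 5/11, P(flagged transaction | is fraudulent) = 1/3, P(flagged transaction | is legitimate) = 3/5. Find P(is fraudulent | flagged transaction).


P(A) = P(A|B)P(B) + P(A|B')P(B') = 1/3*5/11 + 3/5*6/11 = 79/165
P(B|A) = P(A|B)P(B)/P(A) = (5/33)/(79/165) = 25/79

25/79


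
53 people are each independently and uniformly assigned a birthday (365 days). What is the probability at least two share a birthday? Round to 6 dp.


P(all different) = prod((365-i)/365 for i=0..52) = 0.018862
P(at least one match) = 1 - 0.018862 = 0.981138

0.981138


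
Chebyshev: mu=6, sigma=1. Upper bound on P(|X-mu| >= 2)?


k = 2/1 = 2
Chebyshev: P(|X-mu| >= k*sigma) <= 1/k^2 = 1/2^2 = 1/4

1/4


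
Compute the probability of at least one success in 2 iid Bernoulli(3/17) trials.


P(at least one) = 1 - P(none)
P(none) = (1 - 3/17)^2 = (14/17)^2 = 196/289
P(at least one) = 1 - 196/289 = 93/289

93/289


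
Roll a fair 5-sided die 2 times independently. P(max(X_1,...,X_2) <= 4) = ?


P(max <= 4) = P(all X_i <= 4) = (P(X_1 <= 4))^2
= (4/5)^2 = 16/25

16/25


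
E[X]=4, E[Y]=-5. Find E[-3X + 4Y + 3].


E[-3X + 4Y + 3] = -3*E[X] + 4*E[Y] + 3
= (-3)*(4) + (4)*(-5) + (3)
= -12 - 20 + 3 = -29

-29


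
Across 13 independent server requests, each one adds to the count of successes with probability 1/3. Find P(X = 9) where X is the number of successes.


P(X=9) = C(13,9) * p^9 * (1-p)^4
= 715 * 1/19683 * 16/81
= 11440/1594323

11440/1594323


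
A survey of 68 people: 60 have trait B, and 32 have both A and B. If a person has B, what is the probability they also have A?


P(A|B) = P(A∩B)/P(B) = (32/68)/(60/68) = 32/60 = 8/15

8/15


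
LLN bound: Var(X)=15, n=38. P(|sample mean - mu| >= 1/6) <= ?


Var(Xbar) = Var(X)/n = 15/38
Chebyshev: P(|Xbar-mu| >= 1/6) <= Var(Xbar)/(1/6)^2 = (15/38)/(1/36) = 270/19
Bound exceeds 1, so trivial bound: 1

1


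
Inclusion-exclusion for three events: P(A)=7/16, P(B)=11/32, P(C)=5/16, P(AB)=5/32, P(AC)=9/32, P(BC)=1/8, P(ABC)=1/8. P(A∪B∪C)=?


P(A∪B∪C) = P(A)+P(B)+P(C) - P(AB)-P(AC)-P(BC) + P(ABC)
= 7/16+11/32+5/16 - 5/32-9/32-1/8 + 1/8
= 21/32

21/32


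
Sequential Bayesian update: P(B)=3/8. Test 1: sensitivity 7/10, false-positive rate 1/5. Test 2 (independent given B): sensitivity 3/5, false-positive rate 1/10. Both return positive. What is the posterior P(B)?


After test 1: P(+) = 7/10*3/8 + 1/5*5/8 = 31/80
P(B|+) = (21/80)/(31/80) = 21/31
After test 2 (use post1 as new prior): P(+) = 3/5*21/31 + 1/10*10/31 = 68/155
P(B|+,+) = (63/155)/(68/155) = 63/68

63/68


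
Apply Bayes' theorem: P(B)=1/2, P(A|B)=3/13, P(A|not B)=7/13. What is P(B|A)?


P(A) = P(A|B)P(B) + P(A|B')P(B') = 3/13*1/2 + 7/13*1/2 = 5/13
P(B|A) = P(A|B)P(B)/P(A) = (3/26)/(5/13) = 3/10

3/10


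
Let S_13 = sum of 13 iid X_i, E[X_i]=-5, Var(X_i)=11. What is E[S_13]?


E[S_n] = n*E[X_1] = 13*-5 = -65

-65


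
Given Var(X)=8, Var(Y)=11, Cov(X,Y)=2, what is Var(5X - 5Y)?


Var(5X - 5Y) = 5^2*Var(X) + (-5)^2*Var(Y) + 2*5*(-5)*Cov(X,Y)
= 25*8 + 25*11 - 50*2
= 200 + 275 - 100 = 375

375


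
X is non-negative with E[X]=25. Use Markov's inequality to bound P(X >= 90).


Markov: P(X >= a) <= E[X]/a
P(X >= 90) <= 25/90 = 5/18

5/18


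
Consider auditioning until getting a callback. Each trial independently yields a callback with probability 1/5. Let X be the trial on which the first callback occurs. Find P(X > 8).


P(X > 8) = P(first 8 trials all fail) = (1-p)^8 = (4/5)^8 = 65536/390625

65536/390625


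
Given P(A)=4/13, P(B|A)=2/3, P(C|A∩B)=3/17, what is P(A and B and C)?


P(A∩B∩C) = P(A) * P(B|A) * P(C|A∩B)
= 4/13 * 2/3 * 3/17
= 8/39 * 3/17 = 8/221

8/221


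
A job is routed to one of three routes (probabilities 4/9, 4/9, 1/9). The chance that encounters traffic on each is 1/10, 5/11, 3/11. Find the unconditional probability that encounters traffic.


P(A) = P(A|B1)P(B1) + P(A|B2)P(B2) + P(A|B3)P(B3)
= 1/10*4/9 + 5/11*4/9 + 3/11*1/9
= 2/45 + 20/99 + 1/33 = 137/495

137/495


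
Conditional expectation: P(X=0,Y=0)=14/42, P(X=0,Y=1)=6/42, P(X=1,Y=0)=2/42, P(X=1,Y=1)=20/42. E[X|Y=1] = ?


P(Y=1) = 26/42
E[X|Y=1] = (0*6 + 1*20)/26 = 20/26 = 10/13

10/13


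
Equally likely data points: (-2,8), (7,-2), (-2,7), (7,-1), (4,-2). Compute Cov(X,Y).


E[X]=14/5, E[Y]=2, E[XY]=-59/5
Cov(X,Y) = E[XY] - E[X]E[Y] = -59/5 - 14/5*2 = -87/5

-87/5


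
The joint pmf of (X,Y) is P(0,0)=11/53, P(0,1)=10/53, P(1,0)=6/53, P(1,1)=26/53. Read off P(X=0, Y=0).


Read from table: P(X=0, Y=0) = 11/53

11/53


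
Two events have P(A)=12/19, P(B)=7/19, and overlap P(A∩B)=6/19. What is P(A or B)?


P(A∪B) = P(A) + P(B) - P(A∩B)
= 12/19 + 7/19 - 6/19 = 13/19

13/19


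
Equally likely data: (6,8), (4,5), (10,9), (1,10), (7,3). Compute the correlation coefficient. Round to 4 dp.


Cov(X,Y) = -1.4000, Var(X) = 9.0400, Var(Y) = 6.8000
rho = Cov/(sqrt(VarX)*sqrt(VarY)) = -0.1786

-0.1786


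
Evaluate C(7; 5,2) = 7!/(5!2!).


7! = 5040
Denominator: 5!=120 * 2!=2
Coefficient = 5040 / 240 = 21

21


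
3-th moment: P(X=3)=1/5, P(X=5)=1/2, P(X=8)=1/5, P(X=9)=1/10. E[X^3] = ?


E[X^3] = sum(x^3 * P(x))
= 27*1/5 + 125*1/2 + 512*1/5 + 729*1/10
= 1216/5

1216/5


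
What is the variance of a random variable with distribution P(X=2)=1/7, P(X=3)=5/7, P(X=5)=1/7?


E[X] = 22/7, E[X^2] = 74/7
Var(X) = E[X^2] - (E[X])^2 = 74/7 - (22/7)^2 = 34/49

34/49


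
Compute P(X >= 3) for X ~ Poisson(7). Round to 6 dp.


P(X>=3) = 1 - P(X<=2) = 1 - (e^(-7)*7^0/0! + e^(-7)*7^1/1! + e^(-7)*7^2/2!)
≈ 1 - (0.0009118820 + 0.0063831738 + 0.0223411082)
= 1 - 0.0296361640 = 0.9703638360
≈ 0.970364

0.970364


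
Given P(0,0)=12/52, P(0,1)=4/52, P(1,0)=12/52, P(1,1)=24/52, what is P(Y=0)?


P(Y=0) = P(0,0)+P(1,0) = 12/52 + 12/52 = 24/52 = 6/13

6/13


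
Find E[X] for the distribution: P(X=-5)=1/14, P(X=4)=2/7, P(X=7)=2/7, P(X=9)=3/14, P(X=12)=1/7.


E[X] = sum(x * P(x))
= -5*1/14 + 4*2/7 + 7*2/7 + 9*3/14 + 12*1/7
= 45/7

45/7


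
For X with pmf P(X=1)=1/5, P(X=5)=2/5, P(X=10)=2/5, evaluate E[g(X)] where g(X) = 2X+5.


E[2X+5] = sum(g(x)*P(x))
= 7*1/5 + 15*2/5 + 25*2/5
= 87/5

87/5


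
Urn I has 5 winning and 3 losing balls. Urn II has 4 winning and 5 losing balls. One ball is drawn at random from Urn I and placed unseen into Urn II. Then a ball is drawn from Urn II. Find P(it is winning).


P(transfer winning) = 5/8; P(transfer losing) = 3/8
If winning transferred: Urn II has 5 winning of 10, so P(winning|winning moved) = 1/2
If losing transferred: Urn II has 4 winning of 10, so P(winning|losing moved) = 2/5
By total probability: P(winning) = 5/8*1/2 + 3/8*2/5 = 37/80

37/80


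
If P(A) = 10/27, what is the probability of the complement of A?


P(A') = 1 - P(A) = 1 - 10/27 = 17/27

17/27


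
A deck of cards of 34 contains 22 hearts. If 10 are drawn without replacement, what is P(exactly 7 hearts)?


P(X=7) = C(22,7)*C(12,3) / C(34,10)
= 170544*220 / 131128140
= 37519680/131128140 = 3344/11687

3344/11687


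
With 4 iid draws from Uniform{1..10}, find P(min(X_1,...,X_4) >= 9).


P(min >= 9) = P(all X_i >= 9) = (P(X_1 >= 9))^4
= (2/10)^4 = (1/5)^4 = 1/625

1/625


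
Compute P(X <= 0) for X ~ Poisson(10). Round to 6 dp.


P(X<=0) = e^(-10)*10^0/0!
≈ 0.0000453999
≈ 0.000045

0.000045


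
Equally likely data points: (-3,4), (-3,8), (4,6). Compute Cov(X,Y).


E[X]=-2/3, E[Y]=6, E[XY]=-4
Cov(X,Y) = E[XY] - E[X]E[Y] = -4 + 2/3*6 = 0

0


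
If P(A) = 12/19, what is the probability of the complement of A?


P(A') = 1 - P(A) = 1 - 12/19 = 7/19

7/19


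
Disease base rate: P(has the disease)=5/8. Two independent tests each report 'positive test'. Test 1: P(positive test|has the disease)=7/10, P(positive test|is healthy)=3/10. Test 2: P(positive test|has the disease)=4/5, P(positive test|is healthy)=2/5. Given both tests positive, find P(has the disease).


After test 1: P(+) = 7/10*5/8 + 3/10*3/8 = 11/20
P(B|+) = (7/16)/(11/20) = 35/44
After test 2 (use post1 as new prior): P(+) = 4/5*35/44 + 2/5*9/44 = 79/110
P(B|+,+) = (7/11)/(79/110) = 70/79

70/79


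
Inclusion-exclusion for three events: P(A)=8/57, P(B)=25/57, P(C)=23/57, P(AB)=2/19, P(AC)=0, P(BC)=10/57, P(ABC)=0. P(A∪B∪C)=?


P(A∪B∪C) = P(A)+P(B)+P(C) - P(AB)-P(AC)-P(BC) + P(ABC)
= 8/57+25/57+23/57 - 2/19-0-10/57 + 0
= 40/57

40/57


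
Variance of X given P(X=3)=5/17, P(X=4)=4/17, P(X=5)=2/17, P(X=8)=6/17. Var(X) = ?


E[X] = 89/17, E[X^2] = 543/17
Var(X) = E[X^2] - (E[X])^2 = 543/17 - (89/17)^2 = 1310/289

1310/289


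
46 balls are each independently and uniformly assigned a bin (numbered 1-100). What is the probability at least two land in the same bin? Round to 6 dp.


P(all different) = prod((100-i)/100 for i=0..45) = 0.000004
P(at least one match) = 1 - 0.000004 = 0.999996

0.999996


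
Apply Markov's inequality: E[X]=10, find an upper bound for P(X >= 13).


Markov: P(X >= a) <= E[X]/a
P(X >= 13) <= 10/13

10/13


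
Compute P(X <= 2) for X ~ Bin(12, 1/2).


P(X<=2) = P(X=0) + P(X=1) + P(X=2)
= 1/4096 + 3/1024 + 33/2048
= 79/4096

79/4096


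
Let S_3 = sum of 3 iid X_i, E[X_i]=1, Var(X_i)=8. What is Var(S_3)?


By independence, Var(S_n) = n*Var(X_1) = 3*8 = 24

24


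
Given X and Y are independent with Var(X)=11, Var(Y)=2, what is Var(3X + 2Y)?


Independence => Cov(X,Y)=0
Var(3X + 2Y) = 3^2*Var(X) + 2^2*Var(Y)
= 9*11 + 4*2 = 107

107


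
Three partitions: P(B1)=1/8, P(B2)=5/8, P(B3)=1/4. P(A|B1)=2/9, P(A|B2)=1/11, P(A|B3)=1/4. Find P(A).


P(A) = P(A|B1)P(B1) + P(A|B2)P(B2) + P(A|B3)P(B3)
= 2/9*1/8 + 1/11*5/8 + 1/4*1/4
= 1/36 + 5/88 + 1/16 = 233/1584

233/1584


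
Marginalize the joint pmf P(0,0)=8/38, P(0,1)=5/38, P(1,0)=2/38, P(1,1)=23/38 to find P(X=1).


P(X=1) = P(1,0)+P(1,1) = 2/38 + 23/38 = 25/38

25/38


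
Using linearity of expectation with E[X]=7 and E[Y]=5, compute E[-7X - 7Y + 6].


E[-7X - 7Y + 6] = -7*E[X] - 7*E[Y] + 6
= (-7)*(7) + (-7)*(5) + (6)
= -49 - 35 + 6 = -78

-78


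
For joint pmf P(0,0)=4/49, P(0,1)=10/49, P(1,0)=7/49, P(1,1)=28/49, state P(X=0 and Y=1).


Read from table: P(X=0, Y=1) = 10/49

10/49


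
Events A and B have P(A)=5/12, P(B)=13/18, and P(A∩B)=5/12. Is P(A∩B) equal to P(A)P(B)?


P(A)*P(B) = 5/12*13/18 = 65/216
P(A∩B) = 5/12 != 65/216, so not independent

No, A and B are not independent


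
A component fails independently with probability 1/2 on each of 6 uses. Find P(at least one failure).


P(at least one) = 1 - P(none)
P(none) = (1 - 1/2)^6 = (1/2)^6 = 1/64
P(at least one) = 1 - 1/64 = 63/64

63/64


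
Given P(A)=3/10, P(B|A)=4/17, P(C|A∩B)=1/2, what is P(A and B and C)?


P(A∩B∩C) = P(A) * P(B|A) * P(C|A∩B)
= 3/10 * 4/17 * 1/2
= 6/85 * 1/2 = 3/85

3/85


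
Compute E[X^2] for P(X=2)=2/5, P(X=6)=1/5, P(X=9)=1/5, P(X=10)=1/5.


E[X^2] = sum(g(x)*P(x))
= 4*2/5 + 36*1/5 + 81*1/5 + 100*1/5
= 45

45


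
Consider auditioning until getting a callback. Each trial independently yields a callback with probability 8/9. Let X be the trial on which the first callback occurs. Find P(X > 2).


P(X > 2) = P(first 2 trials all fail) = (1-p)^2 = (1/9)^2 = 1/81

1/81


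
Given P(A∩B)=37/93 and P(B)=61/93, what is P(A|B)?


P(A|B) = P(A∩B)/P(B) = (37/93)/(61/93) = 37/61

37/61


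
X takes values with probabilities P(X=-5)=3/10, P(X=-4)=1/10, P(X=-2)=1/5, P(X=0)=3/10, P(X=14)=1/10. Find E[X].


E[X] = sum(x * P(x))
= -5*3/10 - 4*1/10 - 2*1/5 + 0*3/10 + 14*1/10
= -9/10

-9/10


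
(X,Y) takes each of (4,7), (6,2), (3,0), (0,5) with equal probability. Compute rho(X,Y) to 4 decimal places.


Cov(X,Y) = -1.3750, Var(X) = 4.6875, Var(Y) = 7.2500
rho = Cov/(sqrt(VarX)*sqrt(VarY)) = -0.2359

-0.2359


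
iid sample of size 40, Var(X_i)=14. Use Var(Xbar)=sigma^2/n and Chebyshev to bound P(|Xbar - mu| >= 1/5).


Var(Xbar) = Var(X)/n = 14/40
Chebyshev: P(|Xbar-mu| >= 1/5) <= Var(Xbar)/(1/5)^2 = (7/20)/(1/25) = 35/4
Bound exceeds 1, so trivial bound: 1

1


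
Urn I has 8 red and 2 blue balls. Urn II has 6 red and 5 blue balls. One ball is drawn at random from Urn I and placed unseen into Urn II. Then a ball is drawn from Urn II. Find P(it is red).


P(transfer red) = 8/10 = 4/5; P(transfer blue) = 1/5
If red transferred: Urn II has 7 red of 12, so P(red|red moved) = 7/12
If blue transferred: Urn II has 6 red of 12, so P(red|blue moved) = 1/2
By total probability: P(red) = 4/5*7/12 + 1/5*1/2 = 17/30

17/30


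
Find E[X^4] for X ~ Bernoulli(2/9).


For Bernoulli: X in {0,1}
E[X^4] = 0^4*(1-2/9) + 1^4*2/9 = 2/9

2/9


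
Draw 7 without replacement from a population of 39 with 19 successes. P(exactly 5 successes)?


P(X=5) = C(19,5)*C(20,2) / C(39,7)
= 11628*190 / 15380937
= 2209320/15380937 = 760/5291

760/5291


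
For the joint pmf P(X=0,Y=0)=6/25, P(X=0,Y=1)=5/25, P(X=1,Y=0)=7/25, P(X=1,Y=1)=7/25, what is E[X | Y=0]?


P(Y=0) = 13/25
E[X|Y=0] = (0*6 + 1*7)/13 = 7/13

7/13


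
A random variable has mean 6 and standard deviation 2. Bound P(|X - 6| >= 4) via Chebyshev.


k = 4/2 = 2
Chebyshev: P(|X-mu| >= k*sigma) <= 1/k^2 = 1/2^2 = 1/4

1/4


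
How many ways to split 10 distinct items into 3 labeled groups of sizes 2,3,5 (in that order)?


10! = 3628800
Denominator: 2!=2 * 3!=6 * 5!=120
Coefficient = 3628800 / 1440 = 2520

2520


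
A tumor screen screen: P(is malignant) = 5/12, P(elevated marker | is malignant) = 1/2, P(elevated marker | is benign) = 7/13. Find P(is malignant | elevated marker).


P(A) = P(A|B)P(B) + P(A|B')P(B') = 1/2*5/12 + 7/13*7/12 = 163/312
P(B|A) = P(A|B)P(B)/P(A) = (5/24)/(163/312) = 65/163

65/163


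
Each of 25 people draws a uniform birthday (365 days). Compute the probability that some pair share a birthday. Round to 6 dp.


P(all different) = prod((365-i)/365 for i=0..24) = 0.431300
P(at least one match) = 1 - 0.431300 = 0.568700

0.568700


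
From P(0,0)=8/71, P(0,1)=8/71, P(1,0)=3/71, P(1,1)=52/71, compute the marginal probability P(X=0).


P(X=0) = P(0,0)+P(0,1) = 8/71 + 8/71 = 16/71

16/71


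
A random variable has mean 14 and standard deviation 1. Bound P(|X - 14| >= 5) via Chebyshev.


k = 5/1 = 5
Chebyshev: P(|X-mu| >= k*sigma) <= 1/k^2 = 1/5^2 = 1/25

1/25


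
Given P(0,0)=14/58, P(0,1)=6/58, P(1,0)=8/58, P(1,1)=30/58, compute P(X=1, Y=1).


Read from table: P(X=1, Y=1) = 30/58 = 15/29

15/29


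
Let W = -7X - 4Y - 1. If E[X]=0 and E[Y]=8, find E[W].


E[-7X - 4Y - 1] = -7*E[X] - 4*E[Y] - 1
= (-7)*(0) + (-4)*(8) + (-1)
= 0 - 32 - 1 = -33

-33


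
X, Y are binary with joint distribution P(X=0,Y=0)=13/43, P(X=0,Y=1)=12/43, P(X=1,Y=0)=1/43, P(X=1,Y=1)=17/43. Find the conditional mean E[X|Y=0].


P(Y=0) = 14/43
E[X|Y=0] = (0*13 + 1*1)/14 = 1/14

1/14


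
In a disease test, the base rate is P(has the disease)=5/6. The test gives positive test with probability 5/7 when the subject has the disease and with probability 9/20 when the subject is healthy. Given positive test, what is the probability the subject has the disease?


P(A) = P(A|B)P(B) + P(A|B')P(B') = 5/7*5/6 + 9/20*1/6 = 563/840
P(B|A) = P(A|B)P(B)/P(A) = (25/42)/(563/840) = 500/563

500/563


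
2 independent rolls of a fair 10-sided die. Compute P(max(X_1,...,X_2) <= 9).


P(max <= 9) = P(all X_i <= 9) = (P(X_1 <= 9))^2
= (9/10)^2 = 81/100

81/100


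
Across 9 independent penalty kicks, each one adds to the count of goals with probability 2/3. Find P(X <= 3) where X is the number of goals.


P(X<=3) = P(X=0) + P(X=1) + P(X=2) + P(X=3)
= 1/19683 + 2/2187 + 16/2187 + 224/6561
= 835/19683

835/19683


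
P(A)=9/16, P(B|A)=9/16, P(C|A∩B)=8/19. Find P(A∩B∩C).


P(A∩B∩C) = P(A) * P(B|A) * P(C|A∩B)
= 9/16 * 9/16 * 8/19
= 81/256 * 8/19 = 81/608

81/608


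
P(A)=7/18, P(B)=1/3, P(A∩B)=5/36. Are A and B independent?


P(A)*P(B) = 7/18*1/3 = 7/54
P(A∩B) = 5/36 != 7/54, so not independent

No, A and B are not independent


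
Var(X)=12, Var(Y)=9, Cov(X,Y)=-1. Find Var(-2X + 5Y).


Var(-2X + 5Y) = (-2)^2*Var(X) + 5^2*Var(Y) + 2*(-2)*5*Cov(X,Y)
= 4*12 + 25*9 - 20*(-1)
= 48 + 225 + 20 = 293

293


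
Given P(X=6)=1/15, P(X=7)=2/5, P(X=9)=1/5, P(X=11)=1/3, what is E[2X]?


E[2X] = sum(g(x)*P(x))
= 12*1/15 + 14*2/5 + 18*1/5 + 22*1/3
= 52/3

52/3


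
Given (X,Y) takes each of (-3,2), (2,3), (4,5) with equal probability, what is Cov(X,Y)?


E[X]=1, E[Y]=10/3, E[XY]=20/3
Cov(X,Y) = E[XY] - E[X]E[Y] = 20/3 - 1*10/3 = 10/3

10/3


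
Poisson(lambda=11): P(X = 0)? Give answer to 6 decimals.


P(X=0) = e^(-11) * 11^0 / 0!
≈ 0.00001670170079 * 1 / 1
≈ 0.000017

0.000017


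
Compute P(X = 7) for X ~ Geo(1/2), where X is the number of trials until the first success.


P(X=7) = (1-p)^6 * p = (1/2)^6 * 1/2
= 1/64 * 1/2 = 1/128

1/128


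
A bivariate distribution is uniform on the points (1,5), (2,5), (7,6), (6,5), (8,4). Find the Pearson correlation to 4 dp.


Cov(X,Y) = -0.2000, Var(X) = 7.7600, Var(Y) = 0.4000
rho = Cov/(sqrt(VarX)*sqrt(VarY)) = -0.1135

-0.1135


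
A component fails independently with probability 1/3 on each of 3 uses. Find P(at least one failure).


P(at least one) = 1 - P(none)
P(none) = (1 - 1/3)^3 = (2/3)^3 = 8/27
P(at least one) = 1 - 8/27 = 19/27

19/27


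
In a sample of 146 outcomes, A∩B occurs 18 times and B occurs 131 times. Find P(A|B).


P(A|B) = P(A∩B)/P(B) = (18/146)/(131/146) = 18/131

18/131


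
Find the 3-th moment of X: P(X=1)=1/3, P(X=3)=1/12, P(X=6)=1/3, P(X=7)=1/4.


E[X^3] = sum(x^3 * P(x))
= 1*1/3 + 27*1/12 + 216*1/3 + 343*1/4
= 481/3

481/3


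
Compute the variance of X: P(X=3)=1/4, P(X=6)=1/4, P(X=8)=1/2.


E[X] = 25/4, E[X^2] = 173/4
Var(X) = E[X^2] - (E[X])^2 = 173/4 - (25/4)^2 = 67/16

67/16


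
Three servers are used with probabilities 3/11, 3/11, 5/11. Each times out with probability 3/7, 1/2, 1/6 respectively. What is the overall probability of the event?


P(A) = P(A|B1)P(B1) + P(A|B2)P(B2) + P(A|B3)P(B3)
= 3/7*3/11 + 1/2*3/11 + 1/6*5/11
= 9/77 + 3/22 + 5/66 = 76/231

76/231


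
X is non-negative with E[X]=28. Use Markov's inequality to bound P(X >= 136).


Markov: P(X >= a) <= E[X]/a
P(X >= 136) <= 28/136 = 7/34

7/34


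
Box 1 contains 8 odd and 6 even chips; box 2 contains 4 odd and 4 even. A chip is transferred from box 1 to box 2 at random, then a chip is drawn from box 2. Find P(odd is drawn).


P(transfer odd) = 8/14 = 4/7; P(transfer even) = 3/7
If odd transferred: Urn II has 5 odd of 9, so P(odd|odd moved) = 5/9
If even transferred: Urn II has 4 odd of 9, so P(odd|even moved) = 4/9
By total probability: P(odd) = 4/7*5/9 + 3/7*4/9 = 32/63

32/63


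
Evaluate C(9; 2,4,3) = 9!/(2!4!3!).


9! = 362880
Denominator: 2!=2 * 4!=24 * 3!=6
Coefficient = 362880 / 288 = 1260

1260


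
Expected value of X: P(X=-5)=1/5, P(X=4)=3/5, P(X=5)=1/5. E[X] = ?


E[X] = sum(x * P(x))
= -5*1/5 + 4*3/5 + 5*1/5
= 12/5

12/5


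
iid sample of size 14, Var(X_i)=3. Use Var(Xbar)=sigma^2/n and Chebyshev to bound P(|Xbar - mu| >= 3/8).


Var(Xbar) = Var(X)/n = 3/14
Chebyshev: P(|Xbar-mu| >= 3/8) <= Var(Xbar)/(3/8)^2 = (3/14)/(9/64) = 32/21
Bound exceeds 1, so trivial bound: 1

1
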